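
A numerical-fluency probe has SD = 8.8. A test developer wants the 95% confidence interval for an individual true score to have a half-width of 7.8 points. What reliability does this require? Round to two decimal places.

0.80

Required SEM = 7.8 / 1.96 ≈ 3.9796
r = 1 − (3.9796/8.8)² ≈ 1 − 0.2045 ≈ 0.7955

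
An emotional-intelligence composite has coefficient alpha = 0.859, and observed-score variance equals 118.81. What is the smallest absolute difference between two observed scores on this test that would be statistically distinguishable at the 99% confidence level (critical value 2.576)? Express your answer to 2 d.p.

14.91

SD = √118.81 = 10.90000
SEM = 10.90000 × √(1 − 0.85900) = 10.90000 × √0.14100 ≃ 10.90000 × 0.37550 ≃ 4.09295
Standard error of the difference = 4.09295·√2 ≃ 5.78830
Smallest detectable difference = 2.576×5.78830 ≃ 14.91066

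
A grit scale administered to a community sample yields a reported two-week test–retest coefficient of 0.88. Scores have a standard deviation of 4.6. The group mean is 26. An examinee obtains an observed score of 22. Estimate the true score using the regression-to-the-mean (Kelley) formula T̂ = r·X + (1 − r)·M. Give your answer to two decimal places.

22.48

T̂ = 0.88000(22) + 0.12000(26) ≃ 22.48000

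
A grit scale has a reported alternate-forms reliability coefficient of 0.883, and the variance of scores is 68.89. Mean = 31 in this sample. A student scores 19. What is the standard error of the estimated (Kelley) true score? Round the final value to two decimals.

2.67

SD = √68.89 = 8.300
SE_est = SD · √(r(1 − r)) = 8.300 · √0.103 ≈ 8.300 · 0.321 ≈ 2.668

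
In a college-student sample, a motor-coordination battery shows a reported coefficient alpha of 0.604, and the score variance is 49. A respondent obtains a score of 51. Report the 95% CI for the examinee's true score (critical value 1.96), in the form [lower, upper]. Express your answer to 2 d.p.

[42.37, 59.63]

SD = √49 = 7.000
The standard error of measurement is 7.000·√(1 − 0.604) ≃ 7.000·0.629 ≃ 4.405.
1.96 · SEM ≃ 8.634
CI = 51 ± 8.634 → [42.366, 59.634]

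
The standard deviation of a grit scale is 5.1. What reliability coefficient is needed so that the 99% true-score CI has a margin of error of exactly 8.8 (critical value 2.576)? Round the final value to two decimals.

0.55

Required SEM = 8.8 / 2.576 ≈ 3.4161
r = 1 − (3.4161/5.1)² ≈ 1 − 0.4487 ≈ 0.5513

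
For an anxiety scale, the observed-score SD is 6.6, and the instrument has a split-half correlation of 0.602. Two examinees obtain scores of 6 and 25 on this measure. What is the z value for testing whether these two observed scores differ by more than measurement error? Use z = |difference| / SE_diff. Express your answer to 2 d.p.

Spearman-Brown: r = 2(0.602) / (1 + 0.602) = 1.2040 / 1.6020 ≈ 0.7516
SEM = 6.6000 * √(1 − 0.7516) = 6.6000 * √0.2484 ≈ 6.6000 * 0.4984 ≈ 3.2897
SE_diff = √2 * SEM ≈ 4.6523
z = 19 / 4.6523 ≈ 4.0840

4.08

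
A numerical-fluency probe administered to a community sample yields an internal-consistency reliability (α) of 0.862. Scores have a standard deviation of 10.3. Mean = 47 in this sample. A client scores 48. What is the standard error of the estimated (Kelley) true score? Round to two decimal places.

3.55

SE_est = SD * √(r(1 − r)) = 10.3000 * √0.1190 ≃ 10.3000 * 0.3449 ≃ 3.5525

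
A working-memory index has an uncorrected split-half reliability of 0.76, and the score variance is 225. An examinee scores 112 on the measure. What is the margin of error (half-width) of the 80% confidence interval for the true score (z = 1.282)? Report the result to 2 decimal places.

7.10

SD = √225 = 15.0000
Full-length reliability (Spearman-Brown) = 2(0.76)/(1+0.76) ≈ 0.8636
SEM = 15.0000 * √(1 − 0.8636) = 15.0000 * √0.1364 ≈ 15.0000 * 0.3693 ≈ 5.5391
Half-width = 1.282*5.5391 ≈ 7.1011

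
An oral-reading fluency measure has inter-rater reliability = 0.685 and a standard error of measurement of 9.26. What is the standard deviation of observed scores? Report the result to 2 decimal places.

16.50

σ = SEM·(1 − r)^(−1/2) ≈ 9.26·1.782 ≈ 16.499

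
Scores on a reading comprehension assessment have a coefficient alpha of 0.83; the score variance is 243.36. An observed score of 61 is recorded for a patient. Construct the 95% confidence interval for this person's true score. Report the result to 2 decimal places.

[48.39, 73.61]

SD = √243.36 ≈ 15.600
SEM = 15.600*√(1 − 0.830) ≈ 6.432
1.96 * SEM ≈ 12.607
CI = 61 ± 12.607 → [48.393, 73.607]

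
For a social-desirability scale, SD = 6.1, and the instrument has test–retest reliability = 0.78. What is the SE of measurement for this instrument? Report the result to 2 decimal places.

The standard error of measurement is 6.100×√(1 − 0.780) ≈ 6.100×0.469 ≈ 2.861.

2.86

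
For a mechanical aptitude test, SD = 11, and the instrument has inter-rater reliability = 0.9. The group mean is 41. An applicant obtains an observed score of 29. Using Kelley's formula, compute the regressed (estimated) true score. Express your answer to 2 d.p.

30.20

Estimated true score = 0.900×29 + (1 − 0.900)×41 ≈ 30.200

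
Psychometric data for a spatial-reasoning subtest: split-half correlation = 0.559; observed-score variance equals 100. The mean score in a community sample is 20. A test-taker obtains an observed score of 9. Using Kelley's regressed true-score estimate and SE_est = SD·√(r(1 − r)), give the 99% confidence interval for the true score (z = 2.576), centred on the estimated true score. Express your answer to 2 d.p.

SD = √100 = 10.00000
r_full = 2·0.559 / (1 + 0.559) ≃ 0.71713
T̂ = 0.71713(9) + 0.28287(20) ≃ 12.11161
SE_est = SD · √(r(1 − r)) = 10.00000 · √0.20286 ≃ 10.00000 · 0.45040 ≃ 4.50396
CI = 12.11161 ± 2.576 · 4.50396 → [0.50942, 23.71380]

[0.51, 23.71]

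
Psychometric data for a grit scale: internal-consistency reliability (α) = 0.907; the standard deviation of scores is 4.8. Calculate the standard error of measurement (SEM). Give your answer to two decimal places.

SEM = 4.800 × √(1 − 0.907) = 4.800 × √0.093 ≈ 4.800 × 0.305 ≈ 1.464

1.46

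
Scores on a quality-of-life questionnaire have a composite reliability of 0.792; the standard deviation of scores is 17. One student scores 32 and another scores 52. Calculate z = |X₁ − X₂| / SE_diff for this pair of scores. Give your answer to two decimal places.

SEM = 17.0000 × √(1 − 0.7920) = 17.0000 × √0.2080 ≈ 17.0000 × 0.4561 ≈ 7.7532
Standard error of the difference = 7.7532·√2 ≈ 10.9647
z = |32 − 52| / 10.9647 = 20 / 10.9647 ≈ 1.8240

1.82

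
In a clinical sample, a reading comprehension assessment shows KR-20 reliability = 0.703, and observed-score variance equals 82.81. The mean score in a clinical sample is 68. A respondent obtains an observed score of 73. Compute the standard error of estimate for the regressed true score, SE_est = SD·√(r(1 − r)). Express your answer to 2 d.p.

SD = √82.81 ≈ 9.100
SE_est = 9.100·√[r(1 − r)] ≈ 4.158

4.16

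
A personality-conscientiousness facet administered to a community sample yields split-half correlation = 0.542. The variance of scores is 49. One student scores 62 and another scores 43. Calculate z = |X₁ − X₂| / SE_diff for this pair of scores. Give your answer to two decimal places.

SD = √49 ≈ 7.0000
Spearman-Brown: r = 2(0.542) / (1 + 0.542) = 1.0840 / 1.5420 ≈ 0.7030
SEM = 7.0000*√(1 − 0.7030) ≈ 3.8149
SE_diff = SEM * √2 ≈ 3.8149 * 1.4142 ≈ 5.3952
z = 19 / 5.3952 ≈ 3.5217

3.52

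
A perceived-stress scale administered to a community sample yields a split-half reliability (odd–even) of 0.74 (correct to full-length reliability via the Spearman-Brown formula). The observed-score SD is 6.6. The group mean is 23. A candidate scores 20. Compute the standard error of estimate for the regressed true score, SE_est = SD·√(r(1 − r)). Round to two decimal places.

Full-length reliability (Spearman-Brown) = 2(0.74)/(1+0.74) ≈ 0.8506
SE_est = 6.6000·√[r(1 − r)] ≈ 2.3529

2.35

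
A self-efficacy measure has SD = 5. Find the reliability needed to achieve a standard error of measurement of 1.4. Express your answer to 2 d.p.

Required reliability = 1 − (SEM/SD)² = 1 − 0.078 ≈ 0.922

0.92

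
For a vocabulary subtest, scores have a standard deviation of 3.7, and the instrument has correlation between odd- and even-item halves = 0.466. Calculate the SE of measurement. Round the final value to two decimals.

Spearman-Brown: r = 2(0.466) / (1 + 0.466) = 0.93200 / 1.46600 ≃ 0.63574
The standard error of measurement is 3.70000*√(1 − 0.63574) ≃ 3.70000*0.60354 ≃ 2.23309.

2.23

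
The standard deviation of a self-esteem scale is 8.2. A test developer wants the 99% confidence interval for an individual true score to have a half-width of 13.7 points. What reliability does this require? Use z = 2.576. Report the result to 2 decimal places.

Required SEM = 13.7 / 2.576 ≈ 5.3183
r = 1 − (SEM / SD)² = 1 − (5.3183 / 8.2)² ≈ 1 − 0.4207 ≈ 0.5793

0.58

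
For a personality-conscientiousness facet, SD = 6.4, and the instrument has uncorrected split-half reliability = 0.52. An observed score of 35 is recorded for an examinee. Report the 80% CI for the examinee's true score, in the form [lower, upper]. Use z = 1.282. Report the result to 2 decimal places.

r_full = 2·0.52 / (1 + 0.52) ≈ 0.6842
The standard error of measurement is 6.4000×√(1 − 0.6842) ≈ 6.4000×0.5620 ≈ 3.5965.
Margin = 1.282 × 3.5965 ≈ 4.6107
CI = 35 ± 4.6107 → [30.3893, 39.6107]

[30.39, 39.61]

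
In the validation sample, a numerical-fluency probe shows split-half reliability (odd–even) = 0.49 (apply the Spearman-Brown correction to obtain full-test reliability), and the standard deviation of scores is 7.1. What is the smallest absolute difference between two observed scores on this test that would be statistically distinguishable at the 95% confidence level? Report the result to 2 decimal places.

Full-length reliability (Spearman-Brown) = 2(0.49)/(1+0.49) ≈ 0.658
SEM = 7.100*√(1 − 0.658) ≈ 4.154
Standard error of the difference = 4.154·√2 ≈ 5.874
Smallest detectable difference = 1.96*5.874 ≈ 11.514

11.51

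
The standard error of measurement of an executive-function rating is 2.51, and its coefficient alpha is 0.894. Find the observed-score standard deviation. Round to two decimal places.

SD = 2.51 / √(1 − 0.894) ≃ 7.709

7.71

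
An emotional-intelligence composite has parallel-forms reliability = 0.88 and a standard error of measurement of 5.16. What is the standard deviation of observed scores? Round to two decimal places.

14.90

SD = SEM / √(1 − r) = 5.16 / √0.1200 ≈ 5.16 / 0.3464 ≈ 14.8956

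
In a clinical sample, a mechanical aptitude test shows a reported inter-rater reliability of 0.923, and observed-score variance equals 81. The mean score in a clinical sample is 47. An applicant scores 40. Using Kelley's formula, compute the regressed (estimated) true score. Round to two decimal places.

40.54

T̂ = 0.923(40) + 0.077(47) ≈ 40.539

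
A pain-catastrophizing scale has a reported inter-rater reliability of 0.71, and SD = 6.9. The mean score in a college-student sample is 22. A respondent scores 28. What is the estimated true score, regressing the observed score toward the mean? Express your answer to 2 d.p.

T̂ = 0.71000(28) + 0.29000(22) ≈ 26.26000

26.26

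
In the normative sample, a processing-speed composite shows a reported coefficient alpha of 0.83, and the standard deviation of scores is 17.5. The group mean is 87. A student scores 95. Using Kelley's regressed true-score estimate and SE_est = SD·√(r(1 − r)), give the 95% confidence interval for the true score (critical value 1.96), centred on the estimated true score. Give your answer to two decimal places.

[80.76, 106.52]

Estimated true score = 0.8300·95 + (1 − 0.8300)·87 ≈ 93.6400
SE_est = 17.5000·√(0.8300·0.1700) ≈ 6.5736
CI = 93.6400 ± 1.96 · 6.5736 → [80.7558, 106.5242]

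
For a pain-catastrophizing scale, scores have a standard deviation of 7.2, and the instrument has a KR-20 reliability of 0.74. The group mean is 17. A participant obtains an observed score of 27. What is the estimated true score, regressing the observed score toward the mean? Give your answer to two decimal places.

T̂ = 0.7400(27) + 0.2600(17) ≈ 24.4000

24.40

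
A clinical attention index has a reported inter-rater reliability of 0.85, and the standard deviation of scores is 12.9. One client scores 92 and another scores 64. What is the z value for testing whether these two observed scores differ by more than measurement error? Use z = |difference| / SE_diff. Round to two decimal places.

3.96

SEM = 12.9000 × √(1 − 0.8500) = 12.9000 × √0.1500 ≃ 12.9000 × 0.3873 ≃ 4.9961
Standard error of the difference = 4.9961·√2 ≃ 7.0656
z = 28 / 7.0656 ≃ 3.9629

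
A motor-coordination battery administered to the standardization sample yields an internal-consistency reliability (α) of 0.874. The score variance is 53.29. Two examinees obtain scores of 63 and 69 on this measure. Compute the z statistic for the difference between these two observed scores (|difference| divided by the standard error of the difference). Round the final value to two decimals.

1.64

SD = √53.29 ≈ 7.3000
SEM = 7.3000 · √(1 − 0.8740) = 7.3000 · √0.1260 ≈ 7.3000 · 0.3550 ≈ 2.5912
SE_diff = √2 · SEM ≈ 3.6646
z = |63 − 69| / 3.6646 = 6 / 3.6646 ≈ 1.6373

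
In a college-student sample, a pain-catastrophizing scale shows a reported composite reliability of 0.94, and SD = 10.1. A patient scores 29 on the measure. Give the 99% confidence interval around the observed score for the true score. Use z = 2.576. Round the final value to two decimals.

SEM = 10.1000×√(1 − 0.9400) ≈ 2.4740
2.576 × SEM ≈ 6.3730
CI = 29 ± 6.3730 → [22.6270, 35.3730]

[22.63, 35.37]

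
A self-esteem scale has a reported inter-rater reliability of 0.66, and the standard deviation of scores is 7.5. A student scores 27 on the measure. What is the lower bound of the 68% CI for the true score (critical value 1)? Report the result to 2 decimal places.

22.63

SEM = 7.50000·√(1 − 0.66000) ≈ 4.37321
Margin = 1 · 4.37321 ≈ 4.37321
Lower limit = 27 − 4.37321 ≈ 22.62679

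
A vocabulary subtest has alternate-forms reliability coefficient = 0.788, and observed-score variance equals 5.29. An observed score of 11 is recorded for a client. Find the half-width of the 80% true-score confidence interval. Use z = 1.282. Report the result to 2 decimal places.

1.36

SD = √5.29 = 2.3000
SEM = 2.3000×√(1 − 0.7880) ≃ 1.0590
Margin = 1.282 × 1.0590 ≃ 1.3576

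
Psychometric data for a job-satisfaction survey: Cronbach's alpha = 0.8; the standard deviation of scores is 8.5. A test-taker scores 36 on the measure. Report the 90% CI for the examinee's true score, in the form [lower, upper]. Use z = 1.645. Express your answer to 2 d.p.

[29.75, 42.25]

The standard error of measurement is 8.500*√(1 − 0.800) ≈ 8.500*0.447 ≈ 3.801.
Half-width = 1.645*3.801 ≈ 6.253
CI = 36 ± 6.253 → [29.747, 42.253]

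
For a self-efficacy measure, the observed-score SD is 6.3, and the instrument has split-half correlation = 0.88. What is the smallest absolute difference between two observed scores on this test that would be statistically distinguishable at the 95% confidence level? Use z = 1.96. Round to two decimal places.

r_full = 2·0.88 / (1 + 0.88) ≈ 0.9362
SEM = 6.3000×√(1 − 0.9362) ≈ 1.5917
Standard error of the difference = 1.5917·√2 ≈ 2.2510
Smallest detectable difference = 1.96×2.2510 ≈ 4.4119

4.41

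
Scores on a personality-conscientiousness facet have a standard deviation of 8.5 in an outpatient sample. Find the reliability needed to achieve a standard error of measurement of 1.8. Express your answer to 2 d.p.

0.96

r = 1 − (1.8000/8.5)² ≃ 1 − 0.0448 ≃ 0.9552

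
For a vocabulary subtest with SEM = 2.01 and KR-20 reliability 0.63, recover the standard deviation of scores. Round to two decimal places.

SD = SEM / √(1 − r) = 2.01 / √0.37000 ≃ 2.01 / 0.60828 ≃ 3.30442

3.30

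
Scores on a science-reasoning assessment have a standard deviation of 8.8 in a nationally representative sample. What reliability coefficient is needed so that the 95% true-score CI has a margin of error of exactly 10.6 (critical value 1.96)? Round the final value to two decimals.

0.62

Required SEM = 10.6 / 1.96 ≈ 5.4082
r = 1 − (5.4082/8.8)² ≈ 1 − 0.3777 ≈ 0.6223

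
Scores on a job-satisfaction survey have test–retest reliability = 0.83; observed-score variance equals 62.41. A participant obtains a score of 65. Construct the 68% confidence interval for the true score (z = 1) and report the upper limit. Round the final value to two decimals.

68.26

σ = 62.41^(1/2) = 7.900
SEM = 7.900 * √(1 − 0.830) = 7.900 * √0.170 ≈ 7.900 * 0.412 ≈ 3.257
Half-width = 1*3.257 ≈ 3.257
Upper limit = 65 + 3.257 ≈ 68.257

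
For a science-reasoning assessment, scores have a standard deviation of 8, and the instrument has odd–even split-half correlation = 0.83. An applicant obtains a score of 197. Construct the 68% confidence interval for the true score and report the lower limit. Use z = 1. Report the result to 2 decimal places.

194.56

Spearman-Brown: r = 2(0.83) / (1 + 0.83) = 1.6600 / 1.8300 ≈ 0.9071
The standard error of measurement is 8.0000*√(1 − 0.9071) ≈ 8.0000*0.3048 ≈ 2.4383.
1 * SEM ≈ 2.4383
Lower bound: 197 − 2.4383 = 194.5617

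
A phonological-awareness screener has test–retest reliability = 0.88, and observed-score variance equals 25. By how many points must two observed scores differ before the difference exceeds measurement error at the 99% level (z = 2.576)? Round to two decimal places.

SD = √25 ≃ 5.00000
SEM = 5.00000·√(1 − 0.88000) ≃ 1.73205
SE_diff = √2 · SEM ≃ 2.44949
Minimum reliable difference = 2.576 · SE_diff ≃ 2.576 · 2.44949 ≃ 6.30989

6.31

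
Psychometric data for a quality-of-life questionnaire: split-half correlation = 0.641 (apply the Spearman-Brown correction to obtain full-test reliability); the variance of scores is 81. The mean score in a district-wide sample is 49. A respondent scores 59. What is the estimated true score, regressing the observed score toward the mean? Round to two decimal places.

56.81

r_full = 2·0.641 / (1 + 0.641) ≈ 0.78123
T̂ = 0.78123(59) + 0.21877(49) ≈ 56.81231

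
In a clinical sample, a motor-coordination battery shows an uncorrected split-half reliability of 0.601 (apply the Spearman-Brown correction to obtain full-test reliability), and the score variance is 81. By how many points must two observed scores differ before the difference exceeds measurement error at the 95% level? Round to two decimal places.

SD = √81 = 9.000
Full-length reliability (Spearman-Brown) = 2(0.601)/(1+0.601) ≃ 0.751
The standard error of measurement is 9.000·√(1 − 0.751) ≃ 9.000·0.499 ≃ 4.493.
Standard error of the difference = 4.493·√2 ≃ 6.354
Minimum reliable difference = 1.96 · SE_diff ≃ 1.96 · 6.354 ≃ 12.454

12.45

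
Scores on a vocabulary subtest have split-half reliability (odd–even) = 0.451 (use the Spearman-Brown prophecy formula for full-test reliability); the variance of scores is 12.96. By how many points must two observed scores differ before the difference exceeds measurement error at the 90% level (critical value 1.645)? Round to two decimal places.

SD = √12.96 = 3.60000
Full-length reliability (Spearman-Brown) = 2(0.451)/(1+0.451) ≈ 0.62164
SEM = 3.60000 × √(1 − 0.62164) = 3.60000 × √0.37836 ≈ 3.60000 × 0.61511 ≈ 2.21439
Standard error of the difference = 2.21439·√2 ≈ 3.13163
Smallest detectable difference = 1.645×3.13163 ≈ 5.15153

5.15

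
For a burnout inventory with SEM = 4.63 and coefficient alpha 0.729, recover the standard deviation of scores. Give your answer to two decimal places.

SD = SEM / √(1 − r) = 4.63 / √0.271 ≃ 4.63 / 0.521 ≃ 8.894

8.89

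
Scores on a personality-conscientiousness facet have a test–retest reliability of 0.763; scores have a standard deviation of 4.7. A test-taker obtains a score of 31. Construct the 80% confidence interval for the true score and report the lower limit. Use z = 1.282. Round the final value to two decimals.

The standard error of measurement is 4.70000·√(1 − 0.76300) ≈ 4.70000·0.48683 ≈ 2.28808.
Half-width = 1.282·2.28808 ≈ 2.93332
Lower limit = 31 − 2.93332 ≈ 28.06668

28.07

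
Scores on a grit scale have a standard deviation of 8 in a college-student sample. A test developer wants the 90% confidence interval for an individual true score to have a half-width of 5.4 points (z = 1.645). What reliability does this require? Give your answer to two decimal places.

0.83

Required SEM = 5.4 / 1.645 ≈ 3.283
r = 1 − (SEM / SD)² = 1 − (3.283 / 8)² ≈ 1 − 0.168 ≈ 0.832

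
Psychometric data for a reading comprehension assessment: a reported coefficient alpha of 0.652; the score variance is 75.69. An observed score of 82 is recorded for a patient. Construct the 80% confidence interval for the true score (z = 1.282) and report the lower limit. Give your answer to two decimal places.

SD = √75.69 ≈ 8.700
SEM = 8.700 · √(1 − 0.652) = 8.700 · √0.348 ≈ 8.700 · 0.590 ≈ 5.132
Half-width = 1.282·5.132 ≈ 6.580
Lower limit = 82 − 6.580 ≈ 75.420

75.42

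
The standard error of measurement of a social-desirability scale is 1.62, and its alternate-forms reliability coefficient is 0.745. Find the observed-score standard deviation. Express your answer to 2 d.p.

3.21

σ = SEM·(1 − r)^(−1/2) ≃ 1.62·1.9803 ≃ 3.2081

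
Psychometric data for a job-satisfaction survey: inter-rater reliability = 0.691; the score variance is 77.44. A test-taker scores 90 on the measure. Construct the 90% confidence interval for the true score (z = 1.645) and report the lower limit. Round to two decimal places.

81.95

SD = √77.44 = 8.800
The standard error of measurement is 8.800·√(1 − 0.691) ≈ 8.800·0.556 ≈ 4.892.
Half-width = 1.645·4.892 ≈ 8.047
Lower limit = 90 − 8.047 ≈ 81.953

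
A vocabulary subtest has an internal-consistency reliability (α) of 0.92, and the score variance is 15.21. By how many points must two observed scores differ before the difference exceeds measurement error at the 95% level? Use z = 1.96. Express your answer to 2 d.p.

3.06

SD = √15.21 = 3.9000
SEM = 3.9000 * √(1 − 0.9200) = 3.9000 * √0.0800 ≃ 3.9000 * 0.2828 ≃ 1.1031
SE_diff = √2 * SEM ≃ 1.5600
Minimum reliable difference = 1.96 * SE_diff ≃ 1.96 * 1.5600 ≃ 3.0576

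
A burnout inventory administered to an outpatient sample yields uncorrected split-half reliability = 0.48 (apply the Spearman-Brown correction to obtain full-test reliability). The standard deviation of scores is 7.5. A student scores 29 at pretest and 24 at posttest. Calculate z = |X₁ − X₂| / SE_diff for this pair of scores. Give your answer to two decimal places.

0.80

r_full = 2·0.48 / (1 + 0.48) ≈ 0.6486
SEM = 7.5000 · √(1 − 0.6486) = 7.5000 · √0.3514 ≈ 7.5000 · 0.5927 ≈ 4.4456
SE_diff = SEM · √2 ≈ 4.4456 · 1.4142 ≈ 6.2871
z = |29 − 24| / 6.2871 = 5 / 6.2871 ≈ 0.7953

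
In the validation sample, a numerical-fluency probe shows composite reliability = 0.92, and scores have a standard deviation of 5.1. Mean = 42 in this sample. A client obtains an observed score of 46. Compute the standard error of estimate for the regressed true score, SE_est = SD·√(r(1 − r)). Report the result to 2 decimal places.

SE_est = 5.1000·√[r(1 − r)] ≃ 1.3836

1.38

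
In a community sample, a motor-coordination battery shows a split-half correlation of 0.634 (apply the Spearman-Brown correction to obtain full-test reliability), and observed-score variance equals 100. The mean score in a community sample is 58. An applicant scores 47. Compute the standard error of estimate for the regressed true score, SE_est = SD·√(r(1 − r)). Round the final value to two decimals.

4.17

SD = √100 ≈ 10.000
r_full = 2·0.634 / (1 + 0.634) ≈ 0.776
SE_est = SD × √(r(1 − r)) = 10.000 × √0.174 ≈ 10.000 × 0.417 ≈ 4.169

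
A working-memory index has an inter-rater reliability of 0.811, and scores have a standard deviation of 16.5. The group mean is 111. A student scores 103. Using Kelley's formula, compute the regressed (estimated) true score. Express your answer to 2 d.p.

104.51

T̂ = 0.811(103) + 0.189(111) ≈ 104.512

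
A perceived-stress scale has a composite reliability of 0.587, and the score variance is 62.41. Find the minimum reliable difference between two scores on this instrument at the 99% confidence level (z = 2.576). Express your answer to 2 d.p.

σ = 62.41^(1/2) = 7.9000
SEM = 7.9000*√(1 − 0.5870) ≈ 5.0769
SE_diff = SEM * √2 ≈ 5.0769 * 1.4142 ≈ 7.1799
Minimum reliable difference = 2.576 * SE_diff ≈ 2.576 * 7.1799 ≈ 18.4954

18.50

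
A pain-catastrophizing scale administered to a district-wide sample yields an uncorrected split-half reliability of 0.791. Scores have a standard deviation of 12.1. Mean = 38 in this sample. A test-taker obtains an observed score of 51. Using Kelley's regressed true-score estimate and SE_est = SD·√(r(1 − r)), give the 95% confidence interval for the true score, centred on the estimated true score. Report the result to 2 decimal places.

[41.87, 57.10]

Full-length reliability (Spearman-Brown) = 2(0.791)/(1+0.791) ≃ 0.8833
T̂ = 0.8833(51) + 0.1167(38) ≃ 49.4830
SE_est = SD × √(r(1 − r)) = 12.1000 × √0.1031 ≃ 12.1000 × 0.3211 ≃ 3.8848
CI = 49.4830 ± 1.96 × 3.8848 → [41.8688, 57.0971]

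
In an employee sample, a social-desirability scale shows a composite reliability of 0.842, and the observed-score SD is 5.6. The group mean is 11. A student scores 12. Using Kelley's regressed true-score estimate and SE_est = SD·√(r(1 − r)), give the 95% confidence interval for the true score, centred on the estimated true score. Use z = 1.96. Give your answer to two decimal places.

T̂ = r·X + (1 − r)·M = 0.8420×12 + 0.1580×11 = 10.1040 + 1.7380 ≈ 11.8420
SE_est = 5.6000·√[r(1 − r)] ≈ 2.0425
95% CI: 11.8420 ± 4.0034 ≈ (7.8386, 15.8454)

[7.84, 15.85]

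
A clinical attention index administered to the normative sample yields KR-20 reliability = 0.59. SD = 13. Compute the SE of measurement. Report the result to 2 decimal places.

8.32

SEM = 13.000×√(1 − 0.590) ≃ 8.324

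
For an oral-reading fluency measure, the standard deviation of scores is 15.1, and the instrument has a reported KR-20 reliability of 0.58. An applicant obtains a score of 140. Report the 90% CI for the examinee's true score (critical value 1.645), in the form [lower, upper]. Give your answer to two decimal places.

SEM = 15.100·√(1 − 0.580) ≃ 9.786
Half-width = 1.645·9.786 ≃ 16.098
Interval: (123.902, 156.098)

[123.90, 156.10]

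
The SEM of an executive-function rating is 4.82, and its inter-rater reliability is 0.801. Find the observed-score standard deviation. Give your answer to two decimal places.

SD = 4.82 / √(1 − 0.801) ≈ 10.80489

10.80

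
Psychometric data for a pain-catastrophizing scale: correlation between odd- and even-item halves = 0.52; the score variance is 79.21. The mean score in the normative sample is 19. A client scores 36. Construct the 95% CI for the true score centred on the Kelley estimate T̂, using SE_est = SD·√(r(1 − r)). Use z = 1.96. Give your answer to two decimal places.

SD = √79.21 ≈ 8.900
r_full = 2·0.52 / (1 + 0.52) ≈ 0.684
T̂ = r·X + (1 − r)·M = 0.684·36 + 0.316·19 ≈ 24.632 + 6.000 ≈ 30.632
SE_est = SD · √(r(1 − r)) = 8.900 · √0.216 ≈ 8.900 · 0.465 ≈ 4.137
95% CI: 30.632 ± 8.108 ≈ (22.523, 38.740)

[22.52, 38.74]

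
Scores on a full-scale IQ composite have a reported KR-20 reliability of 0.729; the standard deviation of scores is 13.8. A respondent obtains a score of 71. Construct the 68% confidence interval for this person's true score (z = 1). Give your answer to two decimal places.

[63.82, 78.18]

SEM = 13.8000·√(1 − 0.7290) ≈ 7.1840
Half-width = 1·7.1840 ≈ 7.1840
68% CI: 71 ± 7.1840 = [63.8160, 78.1840]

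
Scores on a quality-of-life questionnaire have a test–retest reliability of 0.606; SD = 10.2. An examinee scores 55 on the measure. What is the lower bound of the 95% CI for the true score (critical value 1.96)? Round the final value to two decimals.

SEM = 10.200 × √(1 − 0.606) = 10.200 × √0.394 ≈ 10.200 × 0.628 ≈ 6.402
Half-width = 1.96×6.402 ≈ 12.549
Lower bound: 55 − 12.549 = 42.451

42.45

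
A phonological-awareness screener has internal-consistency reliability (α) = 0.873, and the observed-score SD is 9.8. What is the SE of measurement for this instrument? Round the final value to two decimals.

3.49

SEM = 9.800×√(1 − 0.873) ≈ 3.492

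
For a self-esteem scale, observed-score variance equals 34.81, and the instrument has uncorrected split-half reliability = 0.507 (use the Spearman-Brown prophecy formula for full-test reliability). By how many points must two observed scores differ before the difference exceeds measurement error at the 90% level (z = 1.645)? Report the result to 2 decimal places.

7.85

σ = 34.81^(1/2) = 5.9000
r_full = 2·0.507 / (1 + 0.507) ≈ 0.6729
SEM = 5.9000 * √(1 − 0.6729) = 5.9000 * √0.3271 ≈ 5.9000 * 0.5720 ≈ 3.3746
SE_diff = √2 * SEM ≈ 4.7724
Smallest detectable difference = 1.645*4.7724 ≈ 7.8505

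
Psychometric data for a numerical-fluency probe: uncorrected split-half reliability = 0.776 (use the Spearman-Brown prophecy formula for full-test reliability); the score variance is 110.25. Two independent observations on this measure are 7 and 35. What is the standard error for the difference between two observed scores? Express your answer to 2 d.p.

SD = √110.25 ≈ 10.50000
Full-length reliability (Spearman-Brown) = 2(0.776)/(1+0.776) ≈ 0.87387
SEM = 10.50000*√(1 − 0.87387) ≈ 3.72900
SE_diff = √2 * SEM ≈ 5.27360

5.27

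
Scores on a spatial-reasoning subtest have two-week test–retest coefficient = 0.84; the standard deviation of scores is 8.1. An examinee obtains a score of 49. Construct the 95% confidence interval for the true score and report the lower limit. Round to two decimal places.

The standard error of measurement is 8.100*√(1 − 0.840) ≃ 8.100*0.400 ≃ 3.240.
Half-width = 1.96*3.240 ≃ 6.350
Lower limit = 49 − 6.350 ≃ 42.650

42.65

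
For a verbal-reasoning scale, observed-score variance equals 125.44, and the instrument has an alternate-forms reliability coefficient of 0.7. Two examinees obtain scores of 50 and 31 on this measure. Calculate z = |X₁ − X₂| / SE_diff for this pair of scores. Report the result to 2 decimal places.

2.19

SD = √125.44 = 11.20000
SEM = 11.20000*√(1 − 0.70000) ≃ 6.13449
SE_diff = SEM * √2 ≃ 6.13449 * 1.41421 ≃ 8.67548
z = 19 / 8.67548 ≃ 2.19008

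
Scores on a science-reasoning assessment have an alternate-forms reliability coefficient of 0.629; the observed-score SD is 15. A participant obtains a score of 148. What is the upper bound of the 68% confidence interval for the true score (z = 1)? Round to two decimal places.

157.14

SEM = 15.00000×√(1 − 0.62900) ≈ 9.13647
Half-width = 1×9.13647 ≈ 9.13647
Upper limit = 148 + 9.13647 ≈ 157.13647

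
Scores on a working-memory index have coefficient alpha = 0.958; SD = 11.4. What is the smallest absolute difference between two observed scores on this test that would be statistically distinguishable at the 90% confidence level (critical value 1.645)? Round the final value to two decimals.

SEM = 11.400 × √(1 − 0.958) = 11.400 × √0.042 ≈ 11.400 × 0.205 ≈ 2.336
SE_diff = SEM × √2 ≈ 2.336 × 1.414 ≈ 3.304
Smallest detectable difference = 1.645×3.304 ≈ 5.435

5.44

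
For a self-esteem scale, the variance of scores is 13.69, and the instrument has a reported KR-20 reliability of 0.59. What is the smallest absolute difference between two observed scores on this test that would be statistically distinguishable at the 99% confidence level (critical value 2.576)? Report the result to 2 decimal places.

8.63

σ = 13.69^(1/2) = 3.7000
SEM = 3.7000 * √(1 − 0.5900) = 3.7000 * √0.4100 ≈ 3.7000 * 0.6403 ≈ 2.3692
Standard error of the difference = 2.3692·√2 ≈ 3.3505
Smallest detectable difference = 2.576*3.3505 ≈ 8.6309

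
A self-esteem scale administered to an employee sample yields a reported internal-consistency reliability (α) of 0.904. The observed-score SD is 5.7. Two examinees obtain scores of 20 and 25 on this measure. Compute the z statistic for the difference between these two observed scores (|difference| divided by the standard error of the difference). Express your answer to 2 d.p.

SEM = 5.70000 · √(1 − 0.90400) = 5.70000 · √0.09600 ≈ 5.70000 · 0.30984 ≈ 1.76608
Standard error of the difference = 1.76608·√2 ≈ 2.49761
z = |20 − 25| / 2.49761 = 5 / 2.49761 ≈ 2.00191

2.00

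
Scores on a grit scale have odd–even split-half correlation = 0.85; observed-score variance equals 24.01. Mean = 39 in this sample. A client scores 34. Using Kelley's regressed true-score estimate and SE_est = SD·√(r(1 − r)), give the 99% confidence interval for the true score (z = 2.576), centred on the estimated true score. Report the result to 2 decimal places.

[30.96, 37.85]

SD = √24.01 ≈ 4.9000
Spearman-Brown: r = 2(0.85) / (1 + 0.85) = 1.7000 / 1.8500 ≈ 0.9189
T̂ = 0.9189(34) + 0.0811(39) ≈ 34.4054
SE_est = 4.9000·√[r(1 − r)] ≈ 1.3375
99% CI: 34.4054 ± 3.4454 ≈ (30.9600, 37.8508)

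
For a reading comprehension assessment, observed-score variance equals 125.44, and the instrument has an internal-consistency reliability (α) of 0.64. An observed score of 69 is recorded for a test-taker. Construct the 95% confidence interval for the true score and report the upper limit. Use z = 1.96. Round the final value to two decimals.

82.17

SD = √125.44 ≃ 11.200
SEM = 11.200 · √(1 − 0.640) = 11.200 · √0.360 ≃ 11.200 · 0.600 ≃ 6.720
1.96 · SEM ≃ 13.171
Upper limit = 69 + 13.171 ≃ 82.171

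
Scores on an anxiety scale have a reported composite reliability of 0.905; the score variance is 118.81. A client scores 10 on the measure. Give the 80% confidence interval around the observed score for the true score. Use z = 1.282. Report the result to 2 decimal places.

SD = √118.81 = 10.9000
SEM = 10.9000 * √(1 − 0.9050) = 10.9000 * √0.0950 ≃ 10.9000 * 0.3082 ≃ 3.3596
1.282 * SEM ≃ 4.3070
Interval: (5.6930, 14.3070)

[5.69, 14.31]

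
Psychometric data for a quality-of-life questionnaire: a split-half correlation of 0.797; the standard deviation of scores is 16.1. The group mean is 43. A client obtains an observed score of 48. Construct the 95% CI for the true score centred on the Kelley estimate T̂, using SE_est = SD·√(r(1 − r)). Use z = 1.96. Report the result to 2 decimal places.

[37.45, 57.42]

Spearman-Brown: r = 2(0.797) / (1 + 0.797) = 1.594 / 1.797 ≈ 0.887
T̂ = 0.887(48) + 0.113(43) ≈ 47.435
SE_est = SD * √(r(1 − r)) = 16.100 * √0.100 ≈ 16.100 * 0.317 ≈ 5.096
CI = 47.435 ± 1.96 * 5.096 → [37.446, 57.424]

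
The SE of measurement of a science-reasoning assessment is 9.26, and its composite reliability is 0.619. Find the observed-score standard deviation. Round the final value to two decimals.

SD = 9.26 / √(1 − 0.619) ≃ 15.002

15.00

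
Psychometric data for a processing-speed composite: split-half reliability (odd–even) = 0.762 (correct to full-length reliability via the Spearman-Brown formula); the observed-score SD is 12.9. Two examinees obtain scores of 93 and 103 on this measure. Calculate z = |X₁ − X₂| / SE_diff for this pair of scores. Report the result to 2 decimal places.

1.49

Full-length reliability (Spearman-Brown) = 2(0.762)/(1+0.762) ≃ 0.8649
SEM = 12.9000 × √(1 − 0.8649) = 12.9000 × √0.1351 ≃ 12.9000 × 0.3675 ≃ 4.7411
SE_diff = SEM × √2 ≃ 4.7411 × 1.4142 ≃ 6.7049
z = |93 − 103| / 6.7049 = 10 / 6.7049 ≃ 1.4915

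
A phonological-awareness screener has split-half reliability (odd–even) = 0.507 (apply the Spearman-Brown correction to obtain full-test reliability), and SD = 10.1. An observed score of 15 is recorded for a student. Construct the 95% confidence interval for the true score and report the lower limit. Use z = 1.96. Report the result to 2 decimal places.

3.68

Full-length reliability (Spearman-Brown) = 2(0.507)/(1+0.507) ≈ 0.673
SEM = 10.100 · √(1 − 0.673) = 10.100 · √0.327 ≈ 10.100 · 0.572 ≈ 5.777
1.96 · SEM ≈ 11.323
Lower limit = 15 − 11.323 ≈ 3.677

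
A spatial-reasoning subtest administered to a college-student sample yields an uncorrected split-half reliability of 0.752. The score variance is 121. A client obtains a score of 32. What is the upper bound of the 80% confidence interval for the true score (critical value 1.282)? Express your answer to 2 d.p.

37.31

σ = 121^(1/2) = 11.0000
Spearman-Brown: r = 2(0.752) / (1 + 0.752) = 1.5040 / 1.7520 ≈ 0.8584
SEM = 11.0000 × √(1 − 0.8584) = 11.0000 × √0.1416 ≈ 11.0000 × 0.3762 ≈ 4.1386
1.282 × SEM ≈ 5.3057
Upper bound: 32 + 5.3057 = 37.3057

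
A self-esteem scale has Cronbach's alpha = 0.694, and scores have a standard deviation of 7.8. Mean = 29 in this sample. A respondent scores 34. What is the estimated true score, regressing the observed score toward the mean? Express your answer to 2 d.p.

32.47

T̂ = 0.6940(34) + 0.3060(29) ≈ 32.4700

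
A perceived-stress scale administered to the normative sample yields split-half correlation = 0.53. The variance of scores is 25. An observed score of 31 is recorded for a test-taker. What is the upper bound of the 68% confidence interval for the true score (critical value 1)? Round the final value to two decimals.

SD = √25 = 5.00000
r_full = 2·0.53 / (1 + 0.53) ≈ 0.69281
SEM = 5.00000 * √(1 − 0.69281) = 5.00000 * √0.30719 ≈ 5.00000 * 0.55425 ≈ 2.77123
1 * SEM ≈ 2.77123
Upper limit = 31 + 2.77123 ≈ 33.77123

33.77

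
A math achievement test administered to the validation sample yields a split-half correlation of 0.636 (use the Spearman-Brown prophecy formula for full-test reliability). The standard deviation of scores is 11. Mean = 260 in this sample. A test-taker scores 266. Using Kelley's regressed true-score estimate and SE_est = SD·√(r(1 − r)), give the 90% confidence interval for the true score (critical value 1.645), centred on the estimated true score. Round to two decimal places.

Full-length reliability (Spearman-Brown) = 2(0.636)/(1+0.636) ≈ 0.778
T̂ = r·X + (1 − r)·M = 0.778·266 + 0.222·260 ≈ 206.817 + 57.848 ≈ 264.665
SE_est = SD · √(r(1 − r)) = 11.000 · √0.173 ≈ 11.000 · 0.416 ≈ 4.575
90% CI: 264.665 ± 7.526 ≈ (257.139, 272.191)

[257.14, 272.19]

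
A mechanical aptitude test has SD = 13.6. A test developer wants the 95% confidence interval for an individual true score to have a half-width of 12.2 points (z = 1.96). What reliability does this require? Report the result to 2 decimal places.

0.79

SEM needed = half-width / z = 12.2/1.96 ≈ 6.2245
r = 1 − (SEM / SD)² = 1 − (6.2245 / 13.6)² ≈ 1 − 0.2095 ≈ 0.7905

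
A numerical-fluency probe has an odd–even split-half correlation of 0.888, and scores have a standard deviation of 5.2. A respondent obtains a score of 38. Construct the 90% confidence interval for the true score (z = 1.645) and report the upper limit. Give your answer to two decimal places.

Full-length reliability (Spearman-Brown) = 2(0.888)/(1+0.888) ≈ 0.94068
The standard error of measurement is 5.20000×√(1 − 0.94068) ≈ 5.20000×0.24356 ≈ 1.26652.
Half-width = 1.645×1.26652 ≈ 2.08342
Upper bound: 38 + 2.08342 = 40.08342

40.08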